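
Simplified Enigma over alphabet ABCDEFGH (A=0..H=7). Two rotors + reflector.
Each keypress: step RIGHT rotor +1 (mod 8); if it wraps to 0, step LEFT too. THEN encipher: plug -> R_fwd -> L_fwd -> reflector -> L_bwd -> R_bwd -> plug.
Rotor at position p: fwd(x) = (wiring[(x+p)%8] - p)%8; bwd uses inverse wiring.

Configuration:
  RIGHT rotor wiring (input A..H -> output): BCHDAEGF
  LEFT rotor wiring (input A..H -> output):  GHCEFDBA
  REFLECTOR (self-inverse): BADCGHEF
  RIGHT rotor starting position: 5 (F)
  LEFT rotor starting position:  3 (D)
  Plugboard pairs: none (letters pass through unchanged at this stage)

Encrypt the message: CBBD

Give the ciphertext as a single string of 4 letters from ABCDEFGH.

Answer: HDAH

Derivation:
Char 1 ('C'): step: R->6, L=3; C->plug->C->R->D->L->G->refl->E->L'->G->R'->H->plug->H
Char 2 ('B'): step: R->7, L=3; B->plug->B->R->C->L->A->refl->B->L'->A->R'->D->plug->D
Char 3 ('B'): step: R->0, L->4 (L advanced); B->plug->B->R->C->L->F->refl->H->L'->B->R'->A->plug->A
Char 4 ('D'): step: R->1, L=4; D->plug->D->R->H->L->A->refl->B->L'->A->R'->H->plug->H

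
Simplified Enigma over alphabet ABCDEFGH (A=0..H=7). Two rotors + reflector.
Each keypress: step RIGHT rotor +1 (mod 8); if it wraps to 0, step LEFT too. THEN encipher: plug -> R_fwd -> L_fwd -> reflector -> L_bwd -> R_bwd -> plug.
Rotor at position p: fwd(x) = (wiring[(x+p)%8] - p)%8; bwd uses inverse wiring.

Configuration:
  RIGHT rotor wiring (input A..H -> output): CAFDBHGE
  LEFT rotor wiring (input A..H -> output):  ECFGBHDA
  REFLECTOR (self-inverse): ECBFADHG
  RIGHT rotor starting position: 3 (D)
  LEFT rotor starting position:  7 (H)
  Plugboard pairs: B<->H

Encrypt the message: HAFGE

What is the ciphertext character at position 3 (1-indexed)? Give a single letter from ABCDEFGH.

Char 1 ('H'): step: R->4, L=7; H->plug->B->R->D->L->G->refl->H->L'->E->R'->F->plug->F
Char 2 ('A'): step: R->5, L=7; A->plug->A->R->C->L->D->refl->F->L'->B->R'->B->plug->H
Char 3 ('F'): step: R->6, L=7; F->plug->F->R->F->L->C->refl->B->L'->A->R'->A->plug->A

A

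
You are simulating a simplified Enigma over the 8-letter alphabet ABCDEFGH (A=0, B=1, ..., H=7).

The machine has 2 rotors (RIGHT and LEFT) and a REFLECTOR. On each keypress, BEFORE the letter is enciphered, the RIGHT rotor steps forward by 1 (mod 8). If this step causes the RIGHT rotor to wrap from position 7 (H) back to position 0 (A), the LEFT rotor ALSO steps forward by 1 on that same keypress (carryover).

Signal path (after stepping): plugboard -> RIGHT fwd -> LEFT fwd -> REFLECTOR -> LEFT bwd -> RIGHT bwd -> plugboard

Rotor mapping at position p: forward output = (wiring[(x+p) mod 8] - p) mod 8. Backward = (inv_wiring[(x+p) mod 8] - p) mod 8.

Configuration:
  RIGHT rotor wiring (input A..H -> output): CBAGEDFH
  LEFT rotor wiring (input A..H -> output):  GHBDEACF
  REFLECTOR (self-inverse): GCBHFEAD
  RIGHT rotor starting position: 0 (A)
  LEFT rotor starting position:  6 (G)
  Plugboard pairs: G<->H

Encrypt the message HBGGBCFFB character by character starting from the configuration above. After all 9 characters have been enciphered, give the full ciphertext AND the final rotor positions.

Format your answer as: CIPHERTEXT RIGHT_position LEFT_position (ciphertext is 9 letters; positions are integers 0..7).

Char 1 ('H'): step: R->1, L=6; H->plug->G->R->G->L->G->refl->A->L'->C->R'->E->plug->E
Char 2 ('B'): step: R->2, L=6; B->plug->B->R->E->L->D->refl->H->L'->B->R'->D->plug->D
Char 3 ('G'): step: R->3, L=6; G->plug->H->R->F->L->F->refl->E->L'->A->R'->C->plug->C
Char 4 ('G'): step: R->4, L=6; G->plug->H->R->C->L->A->refl->G->L'->G->R'->E->plug->E
Char 5 ('B'): step: R->5, L=6; B->plug->B->R->A->L->E->refl->F->L'->F->R'->D->plug->D
Char 6 ('C'): step: R->6, L=6; C->plug->C->R->E->L->D->refl->H->L'->B->R'->B->plug->B
Char 7 ('F'): step: R->7, L=6; F->plug->F->R->F->L->F->refl->E->L'->A->R'->A->plug->A
Char 8 ('F'): step: R->0, L->7 (L advanced); F->plug->F->R->D->L->C->refl->B->L'->G->R'->D->plug->D
Char 9 ('B'): step: R->1, L=7; B->plug->B->R->H->L->D->refl->H->L'->B->R'->H->plug->G
Final: ciphertext=EDCEDBADG, RIGHT=1, LEFT=7

Answer: EDCEDBADG 1 7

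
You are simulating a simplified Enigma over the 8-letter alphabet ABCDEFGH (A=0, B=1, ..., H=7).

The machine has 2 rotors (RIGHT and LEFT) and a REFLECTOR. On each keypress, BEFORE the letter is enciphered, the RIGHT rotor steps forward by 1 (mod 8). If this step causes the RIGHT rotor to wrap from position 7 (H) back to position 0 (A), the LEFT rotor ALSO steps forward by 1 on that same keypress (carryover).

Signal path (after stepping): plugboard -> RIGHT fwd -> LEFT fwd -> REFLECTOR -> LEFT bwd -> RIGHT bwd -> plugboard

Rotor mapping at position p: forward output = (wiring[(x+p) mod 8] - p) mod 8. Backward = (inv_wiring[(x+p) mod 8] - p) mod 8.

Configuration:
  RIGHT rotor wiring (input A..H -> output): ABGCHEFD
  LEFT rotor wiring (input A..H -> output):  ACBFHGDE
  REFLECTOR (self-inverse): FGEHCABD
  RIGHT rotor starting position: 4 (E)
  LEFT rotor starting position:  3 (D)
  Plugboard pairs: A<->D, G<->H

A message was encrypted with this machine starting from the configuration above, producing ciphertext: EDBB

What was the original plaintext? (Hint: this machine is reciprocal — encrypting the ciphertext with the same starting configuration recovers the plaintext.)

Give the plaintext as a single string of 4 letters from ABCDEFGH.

Answer: DFFF

Derivation:
Char 1 ('E'): step: R->5, L=3; E->plug->E->R->E->L->B->refl->G->L'->H->R'->A->plug->D
Char 2 ('D'): step: R->6, L=3; D->plug->A->R->H->L->G->refl->B->L'->E->R'->F->plug->F
Char 3 ('B'): step: R->7, L=3; B->plug->B->R->B->L->E->refl->C->L'->A->R'->F->plug->F
Char 4 ('B'): step: R->0, L->4 (L advanced); B->plug->B->R->B->L->C->refl->E->L'->E->R'->F->plug->F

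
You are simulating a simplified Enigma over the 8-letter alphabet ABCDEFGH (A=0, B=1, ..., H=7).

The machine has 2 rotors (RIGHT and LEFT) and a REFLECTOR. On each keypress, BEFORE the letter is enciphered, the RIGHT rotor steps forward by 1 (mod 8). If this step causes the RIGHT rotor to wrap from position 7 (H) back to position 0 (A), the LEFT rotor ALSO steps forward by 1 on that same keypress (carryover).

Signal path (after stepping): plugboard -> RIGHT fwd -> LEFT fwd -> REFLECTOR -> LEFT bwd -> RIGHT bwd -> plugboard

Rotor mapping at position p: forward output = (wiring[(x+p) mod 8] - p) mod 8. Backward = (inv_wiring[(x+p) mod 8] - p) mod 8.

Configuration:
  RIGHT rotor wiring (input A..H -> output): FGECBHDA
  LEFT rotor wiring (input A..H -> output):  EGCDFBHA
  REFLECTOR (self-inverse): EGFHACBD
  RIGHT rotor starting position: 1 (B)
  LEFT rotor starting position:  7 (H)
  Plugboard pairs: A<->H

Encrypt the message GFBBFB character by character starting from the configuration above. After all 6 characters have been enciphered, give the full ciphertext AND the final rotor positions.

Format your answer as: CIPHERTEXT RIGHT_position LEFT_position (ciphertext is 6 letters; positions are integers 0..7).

Answer: HGFECH 7 7

Derivation:
Char 1 ('G'): step: R->2, L=7; G->plug->G->R->D->L->D->refl->H->L'->C->R'->A->plug->H
Char 2 ('F'): step: R->3, L=7; F->plug->F->R->C->L->H->refl->D->L'->D->R'->G->plug->G
Char 3 ('B'): step: R->4, L=7; B->plug->B->R->D->L->D->refl->H->L'->C->R'->F->plug->F
Char 4 ('B'): step: R->5, L=7; B->plug->B->R->G->L->C->refl->F->L'->B->R'->E->plug->E
Char 5 ('F'): step: R->6, L=7; F->plug->F->R->E->L->E->refl->A->L'->H->R'->C->plug->C
Char 6 ('B'): step: R->7, L=7; B->plug->B->R->G->L->C->refl->F->L'->B->R'->A->plug->H
Final: ciphertext=HGFECH, RIGHT=7, LEFT=7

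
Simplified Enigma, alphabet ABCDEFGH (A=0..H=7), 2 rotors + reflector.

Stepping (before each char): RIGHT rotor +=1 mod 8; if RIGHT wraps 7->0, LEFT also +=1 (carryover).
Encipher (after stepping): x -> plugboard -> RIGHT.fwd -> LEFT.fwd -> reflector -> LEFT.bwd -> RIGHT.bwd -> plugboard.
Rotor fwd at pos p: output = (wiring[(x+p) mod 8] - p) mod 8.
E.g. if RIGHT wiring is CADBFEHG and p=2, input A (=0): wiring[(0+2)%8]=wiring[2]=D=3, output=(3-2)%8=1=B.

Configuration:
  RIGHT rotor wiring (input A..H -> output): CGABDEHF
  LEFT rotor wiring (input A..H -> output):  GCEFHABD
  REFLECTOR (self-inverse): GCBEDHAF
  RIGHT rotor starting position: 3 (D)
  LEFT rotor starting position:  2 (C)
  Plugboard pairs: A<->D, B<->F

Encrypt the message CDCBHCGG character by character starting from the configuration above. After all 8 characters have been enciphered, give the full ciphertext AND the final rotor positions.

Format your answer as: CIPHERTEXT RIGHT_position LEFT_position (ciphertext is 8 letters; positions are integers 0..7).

Answer: DBEEAFFA 3 3

Derivation:
Char 1 ('C'): step: R->4, L=2; C->plug->C->R->D->L->G->refl->A->L'->H->R'->A->plug->D
Char 2 ('D'): step: R->5, L=2; D->plug->A->R->H->L->A->refl->G->L'->D->R'->F->plug->B
Char 3 ('C'): step: R->6, L=2; C->plug->C->R->E->L->H->refl->F->L'->C->R'->E->plug->E
Char 4 ('B'): step: R->7, L=2; B->plug->F->R->E->L->H->refl->F->L'->C->R'->E->plug->E
Char 5 ('H'): step: R->0, L->3 (L advanced); H->plug->H->R->F->L->D->refl->E->L'->B->R'->D->plug->A
Char 6 ('C'): step: R->1, L=3; C->plug->C->R->A->L->C->refl->B->L'->H->R'->B->plug->F
Char 7 ('G'): step: R->2, L=3; G->plug->G->R->A->L->C->refl->B->L'->H->R'->B->plug->F
Char 8 ('G'): step: R->3, L=3; G->plug->G->R->D->L->G->refl->A->L'->E->R'->D->plug->A
Final: ciphertext=DBEEAFFA, RIGHT=3, LEFT=3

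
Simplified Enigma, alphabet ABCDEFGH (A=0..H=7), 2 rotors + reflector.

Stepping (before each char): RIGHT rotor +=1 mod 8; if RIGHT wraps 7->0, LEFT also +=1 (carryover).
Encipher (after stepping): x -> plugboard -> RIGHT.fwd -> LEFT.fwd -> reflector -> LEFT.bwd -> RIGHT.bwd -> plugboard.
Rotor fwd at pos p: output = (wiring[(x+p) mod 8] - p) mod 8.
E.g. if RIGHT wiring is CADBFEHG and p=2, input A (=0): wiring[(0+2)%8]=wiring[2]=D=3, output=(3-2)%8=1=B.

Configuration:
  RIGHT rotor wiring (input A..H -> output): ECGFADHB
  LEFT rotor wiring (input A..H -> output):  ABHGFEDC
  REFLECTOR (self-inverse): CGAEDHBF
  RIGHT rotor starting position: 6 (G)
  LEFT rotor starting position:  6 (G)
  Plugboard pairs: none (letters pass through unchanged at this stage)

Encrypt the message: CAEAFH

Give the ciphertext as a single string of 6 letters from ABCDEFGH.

Char 1 ('C'): step: R->7, L=6; C->plug->C->R->D->L->D->refl->E->L'->B->R'->F->plug->F
Char 2 ('A'): step: R->0, L->7 (L advanced); A->plug->A->R->E->L->H->refl->F->L'->G->R'->C->plug->C
Char 3 ('E'): step: R->1, L=7; E->plug->E->R->C->L->C->refl->A->L'->D->R'->H->plug->H
Char 4 ('A'): step: R->2, L=7; A->plug->A->R->E->L->H->refl->F->L'->G->R'->C->plug->C
Char 5 ('F'): step: R->3, L=7; F->plug->F->R->B->L->B->refl->G->L'->F->R'->B->plug->B
Char 6 ('H'): step: R->4, L=7; H->plug->H->R->B->L->B->refl->G->L'->F->R'->D->plug->D

Answer: FCHCBD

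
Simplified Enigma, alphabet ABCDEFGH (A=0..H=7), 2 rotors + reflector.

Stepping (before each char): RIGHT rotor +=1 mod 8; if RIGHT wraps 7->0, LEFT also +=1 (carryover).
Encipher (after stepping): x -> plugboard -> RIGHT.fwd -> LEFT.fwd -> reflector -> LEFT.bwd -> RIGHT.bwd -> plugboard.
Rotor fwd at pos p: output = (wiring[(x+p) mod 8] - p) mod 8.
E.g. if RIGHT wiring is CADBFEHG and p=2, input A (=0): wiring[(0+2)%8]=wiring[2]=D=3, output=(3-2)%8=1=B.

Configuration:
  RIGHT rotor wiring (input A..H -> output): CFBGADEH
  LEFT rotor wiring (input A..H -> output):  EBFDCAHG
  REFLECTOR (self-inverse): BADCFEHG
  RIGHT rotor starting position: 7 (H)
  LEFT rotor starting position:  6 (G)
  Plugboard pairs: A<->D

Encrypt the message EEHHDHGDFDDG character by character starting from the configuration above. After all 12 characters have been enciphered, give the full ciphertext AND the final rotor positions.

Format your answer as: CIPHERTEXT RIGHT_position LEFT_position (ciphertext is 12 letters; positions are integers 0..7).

Answer: FCGFFEHBGFCC 3 0

Derivation:
Char 1 ('E'): step: R->0, L->7 (L advanced); E->plug->E->R->A->L->H->refl->G->L'->D->R'->F->plug->F
Char 2 ('E'): step: R->1, L=7; E->plug->E->R->C->L->C->refl->D->L'->F->R'->C->plug->C
Char 3 ('H'): step: R->2, L=7; H->plug->H->R->D->L->G->refl->H->L'->A->R'->G->plug->G
Char 4 ('H'): step: R->3, L=7; H->plug->H->R->G->L->B->refl->A->L'->H->R'->F->plug->F
Char 5 ('D'): step: R->4, L=7; D->plug->A->R->E->L->E->refl->F->L'->B->R'->F->plug->F
Char 6 ('H'): step: R->5, L=7; H->plug->H->R->D->L->G->refl->H->L'->A->R'->E->plug->E
Char 7 ('G'): step: R->6, L=7; G->plug->G->R->C->L->C->refl->D->L'->F->R'->H->plug->H
Char 8 ('D'): step: R->7, L=7; D->plug->A->R->A->L->H->refl->G->L'->D->R'->B->plug->B
Char 9 ('F'): step: R->0, L->0 (L advanced); F->plug->F->R->D->L->D->refl->C->L'->E->R'->G->plug->G
Char 10 ('D'): step: R->1, L=0; D->plug->A->R->E->L->C->refl->D->L'->D->R'->F->plug->F
Char 11 ('D'): step: R->2, L=0; D->plug->A->R->H->L->G->refl->H->L'->G->R'->C->plug->C
Char 12 ('G'): step: R->3, L=0; G->plug->G->R->C->L->F->refl->E->L'->A->R'->C->plug->C
Final: ciphertext=FCGFFEHBGFCC, RIGHT=3, LEFT=0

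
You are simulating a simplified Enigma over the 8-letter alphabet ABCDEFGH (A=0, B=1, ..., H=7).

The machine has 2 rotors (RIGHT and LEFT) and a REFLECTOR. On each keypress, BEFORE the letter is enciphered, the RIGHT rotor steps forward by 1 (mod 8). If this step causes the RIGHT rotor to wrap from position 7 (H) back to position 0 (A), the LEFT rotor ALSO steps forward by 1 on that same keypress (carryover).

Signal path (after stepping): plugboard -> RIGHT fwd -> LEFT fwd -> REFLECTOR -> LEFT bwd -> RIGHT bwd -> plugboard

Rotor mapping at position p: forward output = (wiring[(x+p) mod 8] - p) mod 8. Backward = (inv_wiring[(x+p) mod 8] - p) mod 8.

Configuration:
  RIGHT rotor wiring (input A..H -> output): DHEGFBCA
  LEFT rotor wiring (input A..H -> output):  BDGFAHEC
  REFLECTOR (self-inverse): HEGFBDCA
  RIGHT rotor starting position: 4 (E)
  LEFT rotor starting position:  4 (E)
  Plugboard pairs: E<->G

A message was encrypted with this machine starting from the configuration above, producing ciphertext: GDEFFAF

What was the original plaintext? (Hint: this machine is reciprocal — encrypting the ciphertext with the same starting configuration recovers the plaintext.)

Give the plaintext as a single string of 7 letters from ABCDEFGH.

Char 1 ('G'): step: R->5, L=4; G->plug->E->R->C->L->A->refl->H->L'->F->R'->B->plug->B
Char 2 ('D'): step: R->6, L=4; D->plug->D->R->B->L->D->refl->F->L'->E->R'->A->plug->A
Char 3 ('E'): step: R->7, L=4; E->plug->G->R->C->L->A->refl->H->L'->F->R'->D->plug->D
Char 4 ('F'): step: R->0, L->5 (L advanced); F->plug->F->R->B->L->H->refl->A->L'->G->R'->D->plug->D
Char 5 ('F'): step: R->1, L=5; F->plug->F->R->B->L->H->refl->A->L'->G->R'->A->plug->A
Char 6 ('A'): step: R->2, L=5; A->plug->A->R->C->L->F->refl->D->L'->H->R'->D->plug->D
Char 7 ('F'): step: R->3, L=5; F->plug->F->R->A->L->C->refl->G->L'->E->R'->G->plug->E

Answer: BADDADE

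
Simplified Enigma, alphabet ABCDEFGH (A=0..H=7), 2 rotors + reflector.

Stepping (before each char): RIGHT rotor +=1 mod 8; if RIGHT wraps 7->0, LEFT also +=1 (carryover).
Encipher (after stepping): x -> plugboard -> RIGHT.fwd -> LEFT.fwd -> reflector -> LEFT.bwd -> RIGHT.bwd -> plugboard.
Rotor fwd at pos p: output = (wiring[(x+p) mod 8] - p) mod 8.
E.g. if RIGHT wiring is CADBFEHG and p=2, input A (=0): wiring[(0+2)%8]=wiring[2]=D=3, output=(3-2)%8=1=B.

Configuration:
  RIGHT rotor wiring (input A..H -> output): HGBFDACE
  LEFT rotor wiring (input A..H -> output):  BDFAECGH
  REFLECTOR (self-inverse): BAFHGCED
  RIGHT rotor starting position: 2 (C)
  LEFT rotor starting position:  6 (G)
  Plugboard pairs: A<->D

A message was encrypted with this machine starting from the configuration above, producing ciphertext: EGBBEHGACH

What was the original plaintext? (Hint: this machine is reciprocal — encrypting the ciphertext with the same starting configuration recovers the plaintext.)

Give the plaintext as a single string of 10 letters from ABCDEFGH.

Char 1 ('E'): step: R->3, L=6; E->plug->E->R->B->L->B->refl->A->L'->A->R'->B->plug->B
Char 2 ('G'): step: R->4, L=6; G->plug->G->R->F->L->C->refl->F->L'->D->R'->E->plug->E
Char 3 ('B'): step: R->5, L=6; B->plug->B->R->F->L->C->refl->F->L'->D->R'->A->plug->D
Char 4 ('B'): step: R->6, L=6; B->plug->B->R->G->L->G->refl->E->L'->H->R'->F->plug->F
Char 5 ('E'): step: R->7, L=6; E->plug->E->R->G->L->G->refl->E->L'->H->R'->C->plug->C
Char 6 ('H'): step: R->0, L->7 (L advanced); H->plug->H->R->E->L->B->refl->A->L'->A->R'->F->plug->F
Char 7 ('G'): step: R->1, L=7; G->plug->G->R->D->L->G->refl->E->L'->C->R'->D->plug->A
Char 8 ('A'): step: R->2, L=7; A->plug->D->R->G->L->D->refl->H->L'->H->R'->A->plug->D
Char 9 ('C'): step: R->3, L=7; C->plug->C->R->F->L->F->refl->C->L'->B->R'->E->plug->E
Char 10 ('H'): step: R->4, L=7; H->plug->H->R->B->L->C->refl->F->L'->F->R'->G->plug->G

Answer: BEDFCFADEG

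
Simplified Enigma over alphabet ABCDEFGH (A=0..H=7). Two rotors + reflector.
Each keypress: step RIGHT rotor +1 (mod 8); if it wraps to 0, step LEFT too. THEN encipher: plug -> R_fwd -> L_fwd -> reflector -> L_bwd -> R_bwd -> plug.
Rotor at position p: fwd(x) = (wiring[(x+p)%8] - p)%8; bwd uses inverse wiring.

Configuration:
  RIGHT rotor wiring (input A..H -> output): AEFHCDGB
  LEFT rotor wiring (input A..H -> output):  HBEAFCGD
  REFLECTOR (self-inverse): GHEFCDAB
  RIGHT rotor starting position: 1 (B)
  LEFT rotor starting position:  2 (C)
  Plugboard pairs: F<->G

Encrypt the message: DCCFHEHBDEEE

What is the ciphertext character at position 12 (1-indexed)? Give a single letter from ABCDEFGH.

Char 1 ('D'): step: R->2, L=2; D->plug->D->R->B->L->G->refl->A->L'->D->R'->A->plug->A
Char 2 ('C'): step: R->3, L=2; C->plug->C->R->A->L->C->refl->E->L'->E->R'->A->plug->A
Char 3 ('C'): step: R->4, L=2; C->plug->C->R->C->L->D->refl->F->L'->G->R'->A->plug->A
Char 4 ('F'): step: R->5, L=2; F->plug->G->R->C->L->D->refl->F->L'->G->R'->A->plug->A
Char 5 ('H'): step: R->6, L=2; H->plug->H->R->F->L->B->refl->H->L'->H->R'->E->plug->E
Char 6 ('E'): step: R->7, L=2; E->plug->E->R->A->L->C->refl->E->L'->E->R'->G->plug->F
Char 7 ('H'): step: R->0, L->3 (L advanced); H->plug->H->R->B->L->C->refl->E->L'->F->R'->C->plug->C
Char 8 ('B'): step: R->1, L=3; B->plug->B->R->E->L->A->refl->G->L'->G->R'->C->plug->C
Char 9 ('D'): step: R->2, L=3; D->plug->D->R->B->L->C->refl->E->L'->F->R'->B->plug->B
Char 10 ('E'): step: R->3, L=3; E->plug->E->R->G->L->G->refl->A->L'->E->R'->A->plug->A
Char 11 ('E'): step: R->4, L=3; E->plug->E->R->E->L->A->refl->G->L'->G->R'->A->plug->A
Char 12 ('E'): step: R->5, L=3; E->plug->E->R->H->L->B->refl->H->L'->C->R'->G->plug->F

F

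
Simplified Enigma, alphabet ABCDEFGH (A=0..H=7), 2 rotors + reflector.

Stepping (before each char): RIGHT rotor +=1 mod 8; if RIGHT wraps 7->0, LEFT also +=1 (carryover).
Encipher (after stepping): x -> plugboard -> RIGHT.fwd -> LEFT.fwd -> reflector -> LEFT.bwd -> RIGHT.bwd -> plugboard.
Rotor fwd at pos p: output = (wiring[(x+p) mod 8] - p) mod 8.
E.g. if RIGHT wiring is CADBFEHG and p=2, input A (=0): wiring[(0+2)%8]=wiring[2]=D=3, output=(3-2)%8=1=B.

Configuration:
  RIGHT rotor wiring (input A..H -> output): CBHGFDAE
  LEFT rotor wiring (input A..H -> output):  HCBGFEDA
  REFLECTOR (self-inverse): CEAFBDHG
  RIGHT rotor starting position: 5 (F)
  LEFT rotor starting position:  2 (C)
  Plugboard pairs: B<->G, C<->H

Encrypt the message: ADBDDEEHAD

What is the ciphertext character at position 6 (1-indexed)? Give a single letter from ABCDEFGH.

Char 1 ('A'): step: R->6, L=2; A->plug->A->R->C->L->D->refl->F->L'->G->R'->B->plug->G
Char 2 ('D'): step: R->7, L=2; D->plug->D->R->A->L->H->refl->G->L'->F->R'->A->plug->A
Char 3 ('B'): step: R->0, L->3 (L advanced); B->plug->G->R->A->L->D->refl->F->L'->E->R'->H->plug->C
Char 4 ('D'): step: R->1, L=3; D->plug->D->R->E->L->F->refl->D->L'->A->R'->A->plug->A
Char 5 ('D'): step: R->2, L=3; D->plug->D->R->B->L->C->refl->A->L'->D->R'->C->plug->H
Char 6 ('E'): step: R->3, L=3; E->plug->E->R->B->L->C->refl->A->L'->D->R'->A->plug->A

A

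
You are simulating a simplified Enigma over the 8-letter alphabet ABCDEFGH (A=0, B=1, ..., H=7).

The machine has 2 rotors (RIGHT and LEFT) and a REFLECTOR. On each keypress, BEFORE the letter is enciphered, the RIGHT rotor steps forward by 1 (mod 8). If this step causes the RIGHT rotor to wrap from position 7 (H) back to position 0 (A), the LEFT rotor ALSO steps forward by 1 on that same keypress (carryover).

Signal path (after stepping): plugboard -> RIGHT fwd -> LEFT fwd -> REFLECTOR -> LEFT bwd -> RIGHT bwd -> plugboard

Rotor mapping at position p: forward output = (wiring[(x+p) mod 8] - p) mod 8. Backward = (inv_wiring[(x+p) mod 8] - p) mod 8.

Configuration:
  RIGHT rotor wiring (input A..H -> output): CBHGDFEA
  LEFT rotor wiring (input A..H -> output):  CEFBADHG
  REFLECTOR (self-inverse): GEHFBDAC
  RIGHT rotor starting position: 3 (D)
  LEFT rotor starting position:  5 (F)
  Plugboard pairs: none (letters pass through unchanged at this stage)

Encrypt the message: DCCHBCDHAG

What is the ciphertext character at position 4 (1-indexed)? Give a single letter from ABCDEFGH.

Char 1 ('D'): step: R->4, L=5; D->plug->D->R->E->L->H->refl->C->L'->B->R'->B->plug->B
Char 2 ('C'): step: R->5, L=5; C->plug->C->R->D->L->F->refl->D->L'->H->R'->B->plug->B
Char 3 ('C'): step: R->6, L=5; C->plug->C->R->E->L->H->refl->C->L'->B->R'->E->plug->E
Char 4 ('H'): step: R->7, L=5; H->plug->H->R->F->L->A->refl->G->L'->A->R'->D->plug->D

D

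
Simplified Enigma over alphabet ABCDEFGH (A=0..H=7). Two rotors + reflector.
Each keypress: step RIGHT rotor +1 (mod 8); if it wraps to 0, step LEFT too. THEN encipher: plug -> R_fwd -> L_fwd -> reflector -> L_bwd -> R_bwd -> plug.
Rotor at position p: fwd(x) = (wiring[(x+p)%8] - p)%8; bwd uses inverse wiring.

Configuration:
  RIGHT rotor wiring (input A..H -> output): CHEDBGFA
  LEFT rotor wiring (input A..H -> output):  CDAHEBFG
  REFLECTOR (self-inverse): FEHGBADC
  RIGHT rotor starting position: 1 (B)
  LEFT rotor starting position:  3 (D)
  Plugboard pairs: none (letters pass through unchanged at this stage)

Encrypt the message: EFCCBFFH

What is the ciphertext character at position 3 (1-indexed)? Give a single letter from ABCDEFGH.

Char 1 ('E'): step: R->2, L=3; E->plug->E->R->D->L->C->refl->H->L'->F->R'->H->plug->H
Char 2 ('F'): step: R->3, L=3; F->plug->F->R->H->L->F->refl->A->L'->G->R'->B->plug->B
Char 3 ('C'): step: R->4, L=3; C->plug->C->R->B->L->B->refl->E->L'->A->R'->G->plug->G

G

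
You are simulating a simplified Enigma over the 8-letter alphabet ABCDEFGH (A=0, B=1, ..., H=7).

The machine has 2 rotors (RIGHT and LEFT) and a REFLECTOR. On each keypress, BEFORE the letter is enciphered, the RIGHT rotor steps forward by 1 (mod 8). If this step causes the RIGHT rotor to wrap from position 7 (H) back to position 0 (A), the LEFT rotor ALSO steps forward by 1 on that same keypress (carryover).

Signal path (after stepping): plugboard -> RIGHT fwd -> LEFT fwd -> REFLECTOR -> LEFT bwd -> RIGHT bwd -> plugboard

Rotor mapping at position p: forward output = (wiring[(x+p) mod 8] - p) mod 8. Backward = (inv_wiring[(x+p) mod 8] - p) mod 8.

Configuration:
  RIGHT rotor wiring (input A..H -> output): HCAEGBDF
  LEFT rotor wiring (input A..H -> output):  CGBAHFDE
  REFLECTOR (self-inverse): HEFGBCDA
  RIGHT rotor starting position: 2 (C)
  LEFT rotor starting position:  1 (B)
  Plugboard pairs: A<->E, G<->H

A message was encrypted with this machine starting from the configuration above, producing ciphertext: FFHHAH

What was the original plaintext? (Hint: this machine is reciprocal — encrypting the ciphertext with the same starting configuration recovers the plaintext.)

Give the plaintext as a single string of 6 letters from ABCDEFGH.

Char 1 ('F'): step: R->3, L=1; F->plug->F->R->E->L->E->refl->B->L'->H->R'->G->plug->H
Char 2 ('F'): step: R->4, L=1; F->plug->F->R->G->L->D->refl->G->L'->D->R'->E->plug->A
Char 3 ('H'): step: R->5, L=1; H->plug->G->R->H->L->B->refl->E->L'->E->R'->A->plug->E
Char 4 ('H'): step: R->6, L=1; H->plug->G->R->A->L->F->refl->C->L'->F->R'->A->plug->E
Char 5 ('A'): step: R->7, L=1; A->plug->E->R->F->L->C->refl->F->L'->A->R'->B->plug->B
Char 6 ('H'): step: R->0, L->2 (L advanced); H->plug->G->R->D->L->D->refl->G->L'->B->R'->F->plug->F

Answer: HAEEBF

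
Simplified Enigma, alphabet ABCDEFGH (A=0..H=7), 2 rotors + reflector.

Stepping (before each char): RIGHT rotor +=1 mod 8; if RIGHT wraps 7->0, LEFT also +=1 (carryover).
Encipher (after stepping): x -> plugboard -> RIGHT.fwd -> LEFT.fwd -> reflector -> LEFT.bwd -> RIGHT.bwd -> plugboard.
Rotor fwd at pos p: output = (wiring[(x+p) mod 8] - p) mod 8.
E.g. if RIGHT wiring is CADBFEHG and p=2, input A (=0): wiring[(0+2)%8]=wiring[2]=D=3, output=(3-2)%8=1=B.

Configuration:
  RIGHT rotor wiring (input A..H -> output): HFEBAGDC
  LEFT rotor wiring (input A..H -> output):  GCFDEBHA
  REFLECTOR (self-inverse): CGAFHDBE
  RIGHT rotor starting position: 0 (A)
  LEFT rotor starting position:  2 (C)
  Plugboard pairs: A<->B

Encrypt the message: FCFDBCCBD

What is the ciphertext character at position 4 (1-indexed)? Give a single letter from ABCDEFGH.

Char 1 ('F'): step: R->1, L=2; F->plug->F->R->C->L->C->refl->A->L'->H->R'->D->plug->D
Char 2 ('C'): step: R->2, L=2; C->plug->C->R->G->L->E->refl->H->L'->D->R'->H->plug->H
Char 3 ('F'): step: R->3, L=2; F->plug->F->R->E->L->F->refl->D->L'->A->R'->D->plug->D
Char 4 ('D'): step: R->4, L=2; D->plug->D->R->G->L->E->refl->H->L'->D->R'->E->plug->E

E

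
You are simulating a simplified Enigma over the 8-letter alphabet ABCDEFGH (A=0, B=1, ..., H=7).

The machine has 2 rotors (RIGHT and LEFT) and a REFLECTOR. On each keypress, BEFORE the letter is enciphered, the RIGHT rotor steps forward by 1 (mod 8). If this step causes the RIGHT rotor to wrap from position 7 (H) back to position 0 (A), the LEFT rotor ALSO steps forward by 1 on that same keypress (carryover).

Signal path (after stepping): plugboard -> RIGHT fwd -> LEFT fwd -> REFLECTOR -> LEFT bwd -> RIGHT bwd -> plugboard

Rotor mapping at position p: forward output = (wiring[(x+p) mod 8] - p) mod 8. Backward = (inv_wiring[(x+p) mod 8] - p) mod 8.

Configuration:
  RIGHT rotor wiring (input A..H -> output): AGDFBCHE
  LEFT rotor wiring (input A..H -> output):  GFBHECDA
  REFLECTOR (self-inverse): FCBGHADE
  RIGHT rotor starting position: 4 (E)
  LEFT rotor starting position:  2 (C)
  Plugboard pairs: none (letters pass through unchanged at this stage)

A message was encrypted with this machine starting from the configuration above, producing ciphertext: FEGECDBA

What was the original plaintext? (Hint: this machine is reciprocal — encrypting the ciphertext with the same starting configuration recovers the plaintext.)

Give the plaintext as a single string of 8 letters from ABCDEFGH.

Answer: GFBBGFEG

Derivation:
Char 1 ('F'): step: R->5, L=2; F->plug->F->R->G->L->E->refl->H->L'->A->R'->G->plug->G
Char 2 ('E'): step: R->6, L=2; E->plug->E->R->F->L->G->refl->D->L'->H->R'->F->plug->F
Char 3 ('G'): step: R->7, L=2; G->plug->G->R->D->L->A->refl->F->L'->B->R'->B->plug->B
Char 4 ('E'): step: R->0, L->3 (L advanced); E->plug->E->R->B->L->B->refl->C->L'->G->R'->B->plug->B
Char 5 ('C'): step: R->1, L=3; C->plug->C->R->E->L->F->refl->A->L'->D->R'->G->plug->G
Char 6 ('D'): step: R->2, L=3; D->plug->D->R->A->L->E->refl->H->L'->C->R'->F->plug->F
Char 7 ('B'): step: R->3, L=3; B->plug->B->R->G->L->C->refl->B->L'->B->R'->E->plug->E
Char 8 ('A'): step: R->4, L=3; A->plug->A->R->F->L->D->refl->G->L'->H->R'->G->plug->G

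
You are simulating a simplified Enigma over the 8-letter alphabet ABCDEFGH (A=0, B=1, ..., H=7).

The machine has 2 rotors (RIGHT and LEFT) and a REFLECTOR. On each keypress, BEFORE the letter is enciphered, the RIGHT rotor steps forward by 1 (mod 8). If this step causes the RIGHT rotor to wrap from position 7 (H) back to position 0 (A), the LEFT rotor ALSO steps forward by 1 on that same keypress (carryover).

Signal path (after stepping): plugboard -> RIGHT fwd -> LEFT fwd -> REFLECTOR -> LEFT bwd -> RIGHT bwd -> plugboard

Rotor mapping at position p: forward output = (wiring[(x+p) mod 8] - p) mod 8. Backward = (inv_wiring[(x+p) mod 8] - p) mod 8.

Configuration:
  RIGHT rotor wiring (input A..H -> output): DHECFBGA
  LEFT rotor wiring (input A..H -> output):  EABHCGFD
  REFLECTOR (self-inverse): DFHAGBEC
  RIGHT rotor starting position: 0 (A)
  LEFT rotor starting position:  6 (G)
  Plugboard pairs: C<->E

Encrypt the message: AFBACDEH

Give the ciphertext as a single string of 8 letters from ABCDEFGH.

Char 1 ('A'): step: R->1, L=6; A->plug->A->R->G->L->E->refl->G->L'->C->R'->H->plug->H
Char 2 ('F'): step: R->2, L=6; F->plug->F->R->G->L->E->refl->G->L'->C->R'->A->plug->A
Char 3 ('B'): step: R->3, L=6; B->plug->B->R->C->L->G->refl->E->L'->G->R'->C->plug->E
Char 4 ('A'): step: R->4, L=6; A->plug->A->R->B->L->F->refl->B->L'->F->R'->B->plug->B
Char 5 ('C'): step: R->5, L=6; C->plug->E->R->C->L->G->refl->E->L'->G->R'->D->plug->D
Char 6 ('D'): step: R->6, L=6; D->plug->D->R->B->L->F->refl->B->L'->F->R'->C->plug->E
Char 7 ('E'): step: R->7, L=6; E->plug->C->R->A->L->H->refl->C->L'->D->R'->E->plug->C
Char 8 ('H'): step: R->0, L->7 (L advanced); H->plug->H->R->A->L->E->refl->G->L'->H->R'->B->plug->B

Answer: HAEBDECB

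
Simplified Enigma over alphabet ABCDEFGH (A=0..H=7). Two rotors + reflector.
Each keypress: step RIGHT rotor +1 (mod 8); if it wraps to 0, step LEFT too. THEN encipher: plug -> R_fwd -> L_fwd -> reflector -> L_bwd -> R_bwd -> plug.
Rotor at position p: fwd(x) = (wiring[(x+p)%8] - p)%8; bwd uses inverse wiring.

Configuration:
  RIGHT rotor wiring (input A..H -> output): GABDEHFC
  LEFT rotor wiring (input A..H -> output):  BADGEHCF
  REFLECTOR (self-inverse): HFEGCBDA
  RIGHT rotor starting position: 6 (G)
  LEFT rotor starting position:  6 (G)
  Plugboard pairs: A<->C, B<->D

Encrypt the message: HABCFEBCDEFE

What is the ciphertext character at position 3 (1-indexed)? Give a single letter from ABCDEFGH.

Char 1 ('H'): step: R->7, L=6; H->plug->H->R->G->L->G->refl->D->L'->C->R'->D->plug->B
Char 2 ('A'): step: R->0, L->7 (L advanced); A->plug->C->R->B->L->C->refl->E->L'->D->R'->D->plug->B
Char 3 ('B'): step: R->1, L=7; B->plug->D->R->D->L->E->refl->C->L'->B->R'->G->plug->G

G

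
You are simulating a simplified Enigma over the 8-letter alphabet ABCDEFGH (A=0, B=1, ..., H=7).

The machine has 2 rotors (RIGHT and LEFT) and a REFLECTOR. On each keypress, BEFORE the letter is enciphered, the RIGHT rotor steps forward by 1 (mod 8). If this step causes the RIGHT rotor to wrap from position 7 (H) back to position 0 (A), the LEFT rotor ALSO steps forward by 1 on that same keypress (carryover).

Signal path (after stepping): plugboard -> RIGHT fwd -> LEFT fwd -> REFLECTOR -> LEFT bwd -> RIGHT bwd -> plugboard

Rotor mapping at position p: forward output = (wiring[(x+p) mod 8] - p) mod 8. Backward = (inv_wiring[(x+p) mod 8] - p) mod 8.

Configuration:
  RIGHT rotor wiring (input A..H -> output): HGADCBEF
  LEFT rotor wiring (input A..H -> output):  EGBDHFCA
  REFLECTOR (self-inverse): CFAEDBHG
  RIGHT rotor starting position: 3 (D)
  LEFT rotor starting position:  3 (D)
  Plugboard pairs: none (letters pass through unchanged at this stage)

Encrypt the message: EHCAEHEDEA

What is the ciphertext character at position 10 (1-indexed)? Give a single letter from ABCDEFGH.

Char 1 ('E'): step: R->4, L=3; E->plug->E->R->D->L->H->refl->G->L'->H->R'->H->plug->H
Char 2 ('H'): step: R->5, L=3; H->plug->H->R->F->L->B->refl->F->L'->E->R'->A->plug->A
Char 3 ('C'): step: R->6, L=3; C->plug->C->R->B->L->E->refl->D->L'->G->R'->A->plug->A
Char 4 ('A'): step: R->7, L=3; A->plug->A->R->G->L->D->refl->E->L'->B->R'->D->plug->D
Char 5 ('E'): step: R->0, L->4 (L advanced); E->plug->E->R->C->L->G->refl->H->L'->H->R'->A->plug->A
Char 6 ('H'): step: R->1, L=4; H->plug->H->R->G->L->F->refl->B->L'->B->R'->D->plug->D
Char 7 ('E'): step: R->2, L=4; E->plug->E->R->C->L->G->refl->H->L'->H->R'->D->plug->D
Char 8 ('D'): step: R->3, L=4; D->plug->D->R->B->L->B->refl->F->L'->G->R'->C->plug->C
Char 9 ('E'): step: R->4, L=4; E->plug->E->R->D->L->E->refl->D->L'->A->R'->C->plug->C
Char 10 ('A'): step: R->5, L=4; A->plug->A->R->E->L->A->refl->C->L'->F->R'->H->plug->H

H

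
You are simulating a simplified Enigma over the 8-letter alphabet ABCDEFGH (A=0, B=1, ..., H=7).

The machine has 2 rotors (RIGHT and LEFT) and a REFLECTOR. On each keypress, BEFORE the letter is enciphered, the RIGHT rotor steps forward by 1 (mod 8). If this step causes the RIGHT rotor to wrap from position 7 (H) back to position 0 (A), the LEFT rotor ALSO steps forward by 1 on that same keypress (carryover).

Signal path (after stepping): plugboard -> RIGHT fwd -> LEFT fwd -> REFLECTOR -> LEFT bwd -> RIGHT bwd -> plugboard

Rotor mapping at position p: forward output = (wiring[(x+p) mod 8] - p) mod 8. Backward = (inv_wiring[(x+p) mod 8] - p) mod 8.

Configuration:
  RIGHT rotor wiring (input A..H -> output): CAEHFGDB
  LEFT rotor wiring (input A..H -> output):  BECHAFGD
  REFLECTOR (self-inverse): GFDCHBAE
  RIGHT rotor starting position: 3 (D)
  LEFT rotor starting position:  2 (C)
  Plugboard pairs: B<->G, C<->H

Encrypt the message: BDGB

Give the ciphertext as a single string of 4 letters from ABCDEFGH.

Char 1 ('B'): step: R->4, L=2; B->plug->G->R->A->L->A->refl->G->L'->C->R'->B->plug->G
Char 2 ('D'): step: R->5, L=2; D->plug->D->R->F->L->B->refl->F->L'->B->R'->A->plug->A
Char 3 ('G'): step: R->6, L=2; G->plug->B->R->D->L->D->refl->C->L'->H->R'->G->plug->B
Char 4 ('B'): step: R->7, L=2; B->plug->G->R->H->L->C->refl->D->L'->D->R'->B->plug->G

Answer: GABG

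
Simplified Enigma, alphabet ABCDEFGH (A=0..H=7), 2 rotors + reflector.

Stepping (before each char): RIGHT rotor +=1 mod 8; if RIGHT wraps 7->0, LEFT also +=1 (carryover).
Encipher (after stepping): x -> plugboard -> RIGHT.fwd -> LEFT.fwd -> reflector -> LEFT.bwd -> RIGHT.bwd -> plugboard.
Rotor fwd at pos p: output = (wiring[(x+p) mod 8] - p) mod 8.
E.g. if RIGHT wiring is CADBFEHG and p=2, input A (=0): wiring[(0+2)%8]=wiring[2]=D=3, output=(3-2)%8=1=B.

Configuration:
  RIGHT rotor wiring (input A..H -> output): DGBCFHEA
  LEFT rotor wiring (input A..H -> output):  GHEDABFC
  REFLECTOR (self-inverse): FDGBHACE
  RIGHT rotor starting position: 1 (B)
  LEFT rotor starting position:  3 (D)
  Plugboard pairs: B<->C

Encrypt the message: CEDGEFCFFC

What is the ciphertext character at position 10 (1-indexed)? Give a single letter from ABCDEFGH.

Char 1 ('C'): step: R->2, L=3; C->plug->B->R->A->L->A->refl->F->L'->B->R'->G->plug->G
Char 2 ('E'): step: R->3, L=3; E->plug->E->R->F->L->D->refl->B->L'->H->R'->A->plug->A
Char 3 ('D'): step: R->4, L=3; D->plug->D->R->E->L->H->refl->E->L'->G->R'->H->plug->H
Char 4 ('G'): step: R->5, L=3; G->plug->G->R->F->L->D->refl->B->L'->H->R'->B->plug->C
Char 5 ('E'): step: R->6, L=3; E->plug->E->R->D->L->C->refl->G->L'->C->R'->B->plug->C
Char 6 ('F'): step: R->7, L=3; F->plug->F->R->G->L->E->refl->H->L'->E->R'->B->plug->C
Char 7 ('C'): step: R->0, L->4 (L advanced); C->plug->B->R->G->L->A->refl->F->L'->B->R'->C->plug->B
Char 8 ('F'): step: R->1, L=4; F->plug->F->R->D->L->G->refl->C->L'->E->R'->D->plug->D
Char 9 ('F'): step: R->2, L=4; F->plug->F->R->G->L->A->refl->F->L'->B->R'->G->plug->G
Char 10 ('C'): step: R->3, L=4; C->plug->B->R->C->L->B->refl->D->L'->F->R'->E->plug->E

E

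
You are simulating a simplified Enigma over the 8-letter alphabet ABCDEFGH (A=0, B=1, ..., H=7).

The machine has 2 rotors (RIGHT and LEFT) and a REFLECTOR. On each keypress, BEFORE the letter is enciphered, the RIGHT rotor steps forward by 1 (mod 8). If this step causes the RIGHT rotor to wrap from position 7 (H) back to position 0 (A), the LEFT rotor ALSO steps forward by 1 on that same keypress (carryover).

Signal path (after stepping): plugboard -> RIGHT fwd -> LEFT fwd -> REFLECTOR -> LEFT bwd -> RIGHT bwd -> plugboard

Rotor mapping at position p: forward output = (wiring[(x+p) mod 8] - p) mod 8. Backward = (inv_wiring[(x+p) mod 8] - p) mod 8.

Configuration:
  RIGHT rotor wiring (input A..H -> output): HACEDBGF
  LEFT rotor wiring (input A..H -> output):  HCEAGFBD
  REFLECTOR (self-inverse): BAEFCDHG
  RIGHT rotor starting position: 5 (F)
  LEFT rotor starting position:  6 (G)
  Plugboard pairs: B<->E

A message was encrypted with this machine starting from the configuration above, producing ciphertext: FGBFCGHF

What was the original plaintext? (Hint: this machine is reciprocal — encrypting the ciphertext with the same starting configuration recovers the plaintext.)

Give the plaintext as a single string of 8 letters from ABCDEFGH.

Answer: DACHBCAH

Derivation:
Char 1 ('F'): step: R->6, L=6; F->plug->F->R->G->L->A->refl->B->L'->C->R'->D->plug->D
Char 2 ('G'): step: R->7, L=6; G->plug->G->R->C->L->B->refl->A->L'->G->R'->A->plug->A
Char 3 ('B'): step: R->0, L->7 (L advanced); B->plug->E->R->D->L->F->refl->D->L'->C->R'->C->plug->C
Char 4 ('F'): step: R->1, L=7; F->plug->F->R->F->L->H->refl->G->L'->G->R'->H->plug->H
Char 5 ('C'): step: R->2, L=7; C->plug->C->R->B->L->A->refl->B->L'->E->R'->E->plug->B
Char 6 ('G'): step: R->3, L=7; G->plug->G->R->F->L->H->refl->G->L'->G->R'->C->plug->C
Char 7 ('H'): step: R->4, L=7; H->plug->H->R->A->L->E->refl->C->L'->H->R'->A->plug->A
Char 8 ('F'): step: R->5, L=7; F->plug->F->R->F->L->H->refl->G->L'->G->R'->H->plug->H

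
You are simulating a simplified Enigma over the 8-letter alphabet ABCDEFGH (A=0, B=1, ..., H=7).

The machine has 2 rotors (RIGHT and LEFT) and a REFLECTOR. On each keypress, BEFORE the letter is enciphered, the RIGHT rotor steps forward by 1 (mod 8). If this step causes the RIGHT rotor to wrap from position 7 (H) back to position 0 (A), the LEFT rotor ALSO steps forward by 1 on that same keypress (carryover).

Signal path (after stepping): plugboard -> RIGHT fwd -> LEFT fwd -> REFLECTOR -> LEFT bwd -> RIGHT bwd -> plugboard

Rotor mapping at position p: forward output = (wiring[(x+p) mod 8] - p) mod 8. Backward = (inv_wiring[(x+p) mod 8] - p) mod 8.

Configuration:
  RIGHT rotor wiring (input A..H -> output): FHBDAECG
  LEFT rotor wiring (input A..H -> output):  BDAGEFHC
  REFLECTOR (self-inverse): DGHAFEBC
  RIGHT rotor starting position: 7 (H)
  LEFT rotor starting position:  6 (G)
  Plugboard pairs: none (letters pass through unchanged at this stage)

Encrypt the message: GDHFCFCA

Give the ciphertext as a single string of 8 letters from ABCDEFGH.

Char 1 ('G'): step: R->0, L->7 (L advanced); G->plug->G->R->C->L->E->refl->F->L'->F->R'->A->plug->A
Char 2 ('D'): step: R->1, L=7; D->plug->D->R->H->L->A->refl->D->L'->A->R'->B->plug->B
Char 3 ('H'): step: R->2, L=7; H->plug->H->R->F->L->F->refl->E->L'->C->R'->D->plug->D
Char 4 ('F'): step: R->3, L=7; F->plug->F->R->C->L->E->refl->F->L'->F->R'->B->plug->B
Char 5 ('C'): step: R->4, L=7; C->plug->C->R->G->L->G->refl->B->L'->D->R'->F->plug->F
Char 6 ('F'): step: R->5, L=7; F->plug->F->R->E->L->H->refl->C->L'->B->R'->C->plug->C
Char 7 ('C'): step: R->6, L=7; C->plug->C->R->H->L->A->refl->D->L'->A->R'->B->plug->B
Char 8 ('A'): step: R->7, L=7; A->plug->A->R->H->L->A->refl->D->L'->A->R'->C->plug->C

Answer: ABDBFCBC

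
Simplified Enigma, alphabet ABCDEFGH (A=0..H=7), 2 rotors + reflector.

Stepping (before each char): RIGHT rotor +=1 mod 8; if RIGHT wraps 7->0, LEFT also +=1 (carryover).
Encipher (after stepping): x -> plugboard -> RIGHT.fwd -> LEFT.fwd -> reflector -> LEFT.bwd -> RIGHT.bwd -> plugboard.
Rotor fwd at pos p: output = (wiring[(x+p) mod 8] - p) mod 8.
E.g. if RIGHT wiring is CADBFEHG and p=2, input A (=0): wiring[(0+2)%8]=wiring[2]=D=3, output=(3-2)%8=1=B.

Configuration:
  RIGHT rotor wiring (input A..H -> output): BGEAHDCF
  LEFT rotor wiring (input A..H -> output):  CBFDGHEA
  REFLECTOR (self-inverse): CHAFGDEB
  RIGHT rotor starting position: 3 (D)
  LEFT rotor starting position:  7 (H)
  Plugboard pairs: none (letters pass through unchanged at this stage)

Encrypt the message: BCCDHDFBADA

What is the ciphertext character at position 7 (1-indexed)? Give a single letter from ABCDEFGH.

Char 1 ('B'): step: R->4, L=7; B->plug->B->R->H->L->F->refl->D->L'->B->R'->D->plug->D
Char 2 ('C'): step: R->5, L=7; C->plug->C->R->A->L->B->refl->H->L'->F->R'->B->plug->B
Char 3 ('C'): step: R->6, L=7; C->plug->C->R->D->L->G->refl->E->L'->E->R'->A->plug->A
Char 4 ('D'): step: R->7, L=7; D->plug->D->R->F->L->H->refl->B->L'->A->R'->F->plug->F
Char 5 ('H'): step: R->0, L->0 (L advanced); H->plug->H->R->F->L->H->refl->B->L'->B->R'->A->plug->A
Char 6 ('D'): step: R->1, L=0; D->plug->D->R->G->L->E->refl->G->L'->E->R'->G->plug->G
Char 7 ('F'): step: R->2, L=0; F->plug->F->R->D->L->D->refl->F->L'->C->R'->A->plug->A

A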